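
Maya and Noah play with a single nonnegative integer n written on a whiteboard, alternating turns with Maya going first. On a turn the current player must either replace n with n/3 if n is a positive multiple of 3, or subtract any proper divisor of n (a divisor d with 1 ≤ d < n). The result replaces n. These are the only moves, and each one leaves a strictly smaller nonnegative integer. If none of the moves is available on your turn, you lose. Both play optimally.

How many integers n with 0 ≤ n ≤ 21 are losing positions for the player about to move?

10

Use the standard recursion: the mover loses at a terminal position; elsewhere, the mover wins exactly when some move hands the opponent an L position.
n=0: no move → L
n=1: no move → L
n=2: W (go to 1, an L position)
n=3: W (go to 1, an L position)
n=4: L (options 2(W), 3(W) are all W)
n=5: W (go to 4, an L position)
n=6: W (go to 4, an L position)
n=7: L (sole option 6(W) is W)
n=8: W (go to 4, an L position)
n=9: L (options 3(W), 6(W), 8(W) are all W)
n=10: W (go to 9, an L position)
n=11: L (sole option 10(W) is W)
n=12: W (go to 4, an L position)
n=13: L (sole option 12(W) is W)
n=14: W (go to 7, an L position)
n=15: L (options 5(W), 10(W), 12(W), 14(W) are all W)
n=16: W (go to 15, an L position)
n=17: L (sole option 16(W) is W)
n=18: W (go to 9, an L position)
n=19: L (sole option 18(W) is W)
n=20: W (go to 15, an L position)
n=21: W (go to 7, an L position)
L entries with 0 ≤ n ≤ 21: n = 0, 1, 4, 7, 9, 11, 13, 15, 17, 19; that makes 10.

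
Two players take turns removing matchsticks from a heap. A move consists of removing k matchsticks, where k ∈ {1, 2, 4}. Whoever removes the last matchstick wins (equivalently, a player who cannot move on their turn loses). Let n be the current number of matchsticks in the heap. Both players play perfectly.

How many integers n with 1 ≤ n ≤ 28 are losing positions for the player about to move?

Build the W/L table. Terminal = L. A non-terminal position is W if it has a move to some L; otherwise it is L.
n=0: no move → L
n=1: →0(L), so W
n=2: →0(L), so W
n=3: →2(W), 1(W) — all W, so L
n=4: →3(L), so W
n=5: →3(L), so W
n=6: →5(W), 4(W), 2(W) — all W, so L
n=7: →6(L), so W
n=8: →6(L), so W
n=9: →8(W), 7(W), 5(W) — all W, so L
n=10: →9(L), so W
n=11: →9(L), so W
n=12: →11(W), 10(W), 8(W) — all W, so L
n=13: →12(L), so W
n=14: →12(L), so W
n=15: →14(W), 13(W), 11(W) — all W, so L
n=16: →15(L), so W
n=17: →15(L), so W
n=18: →17(W), 16(W), 14(W) — all W, so L
n=19: →18(L), so W
n=20: →18(L), so W
n=21: →20(W), 19(W), 17(W) — all W, so L
n=22: →21(L), so W
n=23: →21(L), so W
n=24: →23(W), 22(W), 20(W) — all W, so L
n=25: →24(L), so W
n=26: →24(L), so W
n=27: →26(W), 25(W), 23(W) — all W, so L
n=28: →27(L), so W
L entries with 1 ≤ n ≤ 28 (n=0 is outside the asked range and is not counted): n = 3, 6, 9, 12, 15, 18, 21, 24, 27; that makes 9.

9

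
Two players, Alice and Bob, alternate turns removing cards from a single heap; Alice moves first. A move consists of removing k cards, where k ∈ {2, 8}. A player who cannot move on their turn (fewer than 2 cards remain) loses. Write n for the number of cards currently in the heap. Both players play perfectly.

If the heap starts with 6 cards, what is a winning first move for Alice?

Remove 2, leaving 4.

Classify positions by backward induction: terminal positions (no move available) are L. From any other position, the mover wins iff some move reaches an L.
n=0: no move → L
n=1: no move → L
n=2: →0(L), so W
n=3: →1(L), so W
n=4: →2(W) only, which is W, so L
n=5: →3(W) only, which is W, so L
n=6: →4(L), so W
From 6, the L positions reachable in one move are: 4.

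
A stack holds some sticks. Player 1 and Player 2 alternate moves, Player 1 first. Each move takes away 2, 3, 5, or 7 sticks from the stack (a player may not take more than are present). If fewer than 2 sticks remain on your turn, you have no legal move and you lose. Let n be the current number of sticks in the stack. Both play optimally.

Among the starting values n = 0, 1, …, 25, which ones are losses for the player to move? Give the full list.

0, 1, 9, 10, 18, 19

Build the W/L table. Terminal = L. A non-terminal position is W if it has a move to some L; otherwise it is L.
n=0: no move → L
n=1: no move → L
n=2: reaches L-position 0 → W
n=3: reaches L-position 1 → W
n=4: reaches L-position 1 → W
n=5: reaches L-position 0 → W
n=6: reaches L-position 1 → W
n=7: reaches L-position 0 → W
n=8: reaches L-position 1 → W
n=9: only reaches 7(W), 6(W), 4(W), 2(W), all W → L
n=10: only reaches 8(W), 7(W), 5(W), 3(W), all W → L
n=11: reaches L-position 9 → W
n=12: reaches L-position 10 → W
n=13: reaches L-position 10 → W
n=14: reaches L-position 9 → W
n=15: reaches L-position 10 → W
n=16: reaches L-position 9 → W
n=17: reaches L-position 10 → W
n=18: only reaches 16(W), 15(W), 13(W), 11(W), all W → L
n=19: only reaches 17(W), 16(W), 14(W), 12(W), all W → L
n=20: reaches L-position 18 → W
n=21: reaches L-position 19 → W
n=22: reaches L-position 19 → W
n=23: reaches L-position 18 → W
n=24: reaches L-position 19 → W
n=25: reaches L-position 18 → W
Reading off the rows marked L gives the requested list; there are 6 such values of n.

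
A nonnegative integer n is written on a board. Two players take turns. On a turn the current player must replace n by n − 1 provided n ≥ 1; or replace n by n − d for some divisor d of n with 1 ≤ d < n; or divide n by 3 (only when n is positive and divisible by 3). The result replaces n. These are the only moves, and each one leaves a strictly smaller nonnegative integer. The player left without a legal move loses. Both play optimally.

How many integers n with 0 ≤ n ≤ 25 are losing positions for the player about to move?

Classify positions by backward induction: terminal positions (no move available) are L. From any other position, the mover wins iff some move reaches an L.
n=0: no move → L
n=1: reaches L-position 0 → W
n=2: only reaches 1(W), which is W → L
n=3: reaches L-position 2 → W
n=4: reaches L-position 2 → W
n=5: only reaches 4(W), which is W → L
n=6: reaches L-position 2 → W
n=7: only reaches 6(W), which is W → L
n=8: reaches L-position 7 → W
n=9: only reaches 3(W), 6(W), 8(W), all W → L
n=10: reaches L-position 5 → W
n=11: only reaches 10(W), which is W → L
n=12: reaches L-position 9 → W
n=13: only reaches 12(W), which is W → L
n=14: reaches L-position 7 → W
n=15: reaches L-position 5 → W
n=16: only reaches 8(W), 12(W), 14(W), 15(W), all W → L
n=17: reaches L-position 16 → W
n=18: reaches L-position 9 → W
n=19: only reaches 18(W), which is W → L
n=20: reaches L-position 16 → W
n=21: reaches L-position 7 → W
n=22: reaches L-position 11 → W
n=23: only reaches 22(W), which is W → L
n=24: reaches L-position 16 → W
n=25: only reaches 20(W), 24(W), all W → L
L entries with 0 ≤ n ≤ 25: n = 0, 2, 5, 7, 9, 11, 13, 16, 19, 23, 25; that makes 11.

11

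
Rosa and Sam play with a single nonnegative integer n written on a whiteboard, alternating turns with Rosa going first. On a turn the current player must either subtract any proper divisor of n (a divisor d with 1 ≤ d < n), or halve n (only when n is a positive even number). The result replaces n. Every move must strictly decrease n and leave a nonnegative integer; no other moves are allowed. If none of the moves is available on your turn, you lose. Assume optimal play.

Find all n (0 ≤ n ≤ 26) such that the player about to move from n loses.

0, 1, 3, 5, 7, 9, 11, 13, 15, 17, 19, 21, 23, 25

Label each position W (a win for the player to move) or L (a loss). A position with no legal move is L; any other position is W exactly when some move reaches an L, and L when every move reaches a W.
n=0: no move → L
n=1: no move → L
n=2: can move to 1, which is L ⇒ W
n=3: the only move is to 2(W), a W ⇒ L
n=4: can move to 3, which is L ⇒ W
n=5: the only move is to 4(W), a W ⇒ L
n=6: can move to 3, which is L ⇒ W
n=7: the only move is to 6(W), a W ⇒ L
n=8: can move to 7, which is L ⇒ W
n=9: moves to 6(W), 8(W); every one is W ⇒ L
n=10: can move to 5, which is L ⇒ W
n=11: the only move is to 10(W), a W ⇒ L
n=12: can move to 9, which is L ⇒ W
n=13: the only move is to 12(W), a W ⇒ L
n=14: can move to 7, which is L ⇒ W
n=15: moves to 10(W), 12(W), 14(W); every one is W ⇒ L
n=16: can move to 15, which is L ⇒ W
n=17: the only move is to 16(W), a W ⇒ L
n=18: can move to 9, which is L ⇒ W
n=19: the only move is to 18(W), a W ⇒ L
n=20: can move to 15, which is L ⇒ W
n=21: moves to 14(W), 18(W), 20(W); every one is W ⇒ L
n=22: can move to 11, which is L ⇒ W
n=23: the only move is to 22(W), a W ⇒ L
n=24: can move to 21, which is L ⇒ W
n=25: moves to 20(W), 24(W); every one is W ⇒ L
n=26: can move to 13, which is L ⇒ W
The losing starting values of n are exactly the entries labelled L in this table (14 of them).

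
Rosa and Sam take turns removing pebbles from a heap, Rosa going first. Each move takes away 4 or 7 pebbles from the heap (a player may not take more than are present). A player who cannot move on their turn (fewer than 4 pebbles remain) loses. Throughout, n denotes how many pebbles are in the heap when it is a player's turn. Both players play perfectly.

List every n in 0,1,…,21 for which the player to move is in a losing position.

Label each position W (a win for the player to move) or L (a loss). A position with no legal move is L; any other position is W exactly when some move reaches an L, and L when every move reaches a W.
n=0: no move → L
n=1: no move → L
n=2: no move → L
n=3: no move → L
n=4: reaches L-position 0 → W
n=5: reaches L-position 1 → W
n=6: reaches L-position 2 → W
n=7: reaches L-position 3 → W
n=8: reaches L-position 1 → W
n=9: reaches L-position 2 → W
n=10: reaches L-position 3 → W
n=11: only reaches 7(W), 4(W), all W → L
n=12: only reaches 8(W), 5(W), all W → L
n=13: only reaches 9(W), 6(W), all W → L
n=14: only reaches 10(W), 7(W), all W → L
n=15: reaches L-position 11 → W
n=16: reaches L-position 12 → W
n=17: reaches L-position 13 → W
n=18: reaches L-position 14 → W
n=19: reaches L-position 12 → W
n=20: reaches L-position 13 → W
n=21: reaches L-position 14 → W
Reading off the rows marked L gives the requested list; there are 8 such values of n.

0, 1, 2, 3, 11, 12, 13, 14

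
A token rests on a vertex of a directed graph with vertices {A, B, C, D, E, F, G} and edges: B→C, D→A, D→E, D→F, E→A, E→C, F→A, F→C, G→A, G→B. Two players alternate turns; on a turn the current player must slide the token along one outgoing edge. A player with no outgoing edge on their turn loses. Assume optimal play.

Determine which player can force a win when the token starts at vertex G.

The first player wins.

Positions with no move are L. A position that does have a move is losing for the player to move precisely when every available move leads to a winning position for the opponent. Fill in the labels:
Every edge goes from a vertex to one that appears earlier in the order A, C, F, B, E, D, G, so processing vertices in that order labels each vertex after all of its successors.
A: no outgoing edge → L
C: no outgoing edge → L
F: W (go to C, an L position)
B: W (go to C, an L position)
E: W (go to C, an L position)
D: W (go to A, an L position)
G: W (go to A, an L position)
The starting position G is W: the player to move should move to A, handing over an L position.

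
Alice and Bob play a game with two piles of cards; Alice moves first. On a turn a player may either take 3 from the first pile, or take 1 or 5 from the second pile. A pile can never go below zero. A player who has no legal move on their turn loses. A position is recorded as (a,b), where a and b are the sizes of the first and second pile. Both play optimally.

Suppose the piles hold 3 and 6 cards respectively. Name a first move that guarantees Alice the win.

Move to (0,6).

Positions with no move are L. A position that does have a move is losing for the player to move precisely when every available move leads to a winning position for the opponent. Fill in the labels:
No move ever increases a pile, so every position that can arise here has a ≤ 3 and b ≤ 6; it is enough to label the cells with 0 ≤ a ≤ 3 and 0 ≤ b ≤ 6.
Every move lowers a or b (never raises either), so fill the grid row by row in increasing a, and left to right within a row: each cell's successors are then already labelled.
      b=0  b=1  b=2  b=3  b=4  b=5  b=6
a=0:    L    W    L    W    L    W    L
a=1:    L    W    L    W    L    W    L
a=2:    L    W    L    W    L    W    L
a=3:    W    L    W    L    W    L    W
Cells with no legal move (terminal, hence L): (0,0), (1,0), (2,0).
The remaining L cells, each justified by listing all of its moves:
(0,2): →(0,1)(W) only, which is W, so L
(0,4): →(0,3)(W) only, which is W, so L
(0,6): →(0,5)(W), (0,1)(W) — all W, so L
(1,2): →(1,1)(W) only, which is W, so L
(1,4): →(1,3)(W) only, which is W, so L
(1,6): →(1,5)(W), (1,1)(W) — all W, so L
(2,2): →(2,1)(W) only, which is W, so L
(2,4): →(2,3)(W) only, which is W, so L
(2,6): →(2,5)(W), (2,1)(W) — all W, so L
(3,1): →(0,1)(W), (3,0)(W) — all W, so L
(3,3): →(0,3)(W), (3,2)(W) — all W, so L
(3,5): →(0,5)(W), (3,4)(W), (3,0)(W) — all W, so L
Every other cell has at least one move into one of the L cells above, so it is W.
From (3,6), the L positions reachable in one move are: (0,6), (3,5), (3,1). Any move reaching one of these is winning.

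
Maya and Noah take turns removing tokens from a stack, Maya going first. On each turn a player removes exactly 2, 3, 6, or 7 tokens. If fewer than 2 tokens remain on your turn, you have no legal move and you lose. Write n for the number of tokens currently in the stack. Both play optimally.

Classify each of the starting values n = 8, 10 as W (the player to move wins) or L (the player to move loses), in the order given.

8: W, 10: L

Positions with no move are L. A position that does have a move is losing for the player to move precisely when every available move leads to a winning position for the opponent. Fill in the labels:
n=0: no move → L
n=1: no move → L
n=2: can move to 0, which is L ⇒ W
n=3: can move to 1, which is L ⇒ W
n=4: can move to 1, which is L ⇒ W
n=5: moves to 3(W), 2(W); every one is W ⇒ L
n=6: can move to 0, which is L ⇒ W
n=7: can move to 5, which is L ⇒ W
n=8: can move to 5, which is L ⇒ W
n=9: moves to 7(W), 6(W), 3(W), 2(W); every one is W ⇒ L
n=10: moves to 8(W), 7(W), 4(W), 3(W); every one is W ⇒ L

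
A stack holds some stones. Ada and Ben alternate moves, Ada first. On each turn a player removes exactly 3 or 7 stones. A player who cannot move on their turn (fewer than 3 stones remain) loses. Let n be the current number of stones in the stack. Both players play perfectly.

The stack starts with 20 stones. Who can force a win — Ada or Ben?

Compute win/loss labels from the base case upward. A position with no move is L. Any other position is W if it can reach an L in one move, else L.
n=0: no move → L
n=1: no move → L
n=2: no move → L
n=3: W (go to 0, an L position)
n=4: W (go to 1, an L position)
n=5: W (go to 2, an L position)
n=6: L (sole option 3(W) is W)
n=7: W (go to 0, an L position)
n=8: W (go to 1, an L position)
n=9: W (go to 6, an L position)
n=10: L (options 7(W), 3(W) are all W)
n=11: L (options 8(W), 4(W) are all W)
n=12: L (options 9(W), 5(W) are all W)
n=13: W (go to 10, an L position)
n=14: W (go to 11, an L position)
n=15: W (go to 12, an L position)
n=16: L (options 13(W), 9(W) are all W)
n=17: W (go to 10, an L position)
n=18: W (go to 11, an L position)
n=19: W (go to 16, an L position)
n=20: L (options 17(W), 13(W) are all W)
The starting position 20 is L: whatever Ada does, the opponent receives a W position.

Ben wins.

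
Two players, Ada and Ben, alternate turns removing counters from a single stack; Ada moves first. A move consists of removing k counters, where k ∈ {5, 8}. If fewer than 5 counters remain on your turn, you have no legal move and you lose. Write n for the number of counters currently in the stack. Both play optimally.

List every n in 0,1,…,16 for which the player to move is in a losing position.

0, 1, 2, 3, 4, 13, 14, 15, 16

Label each position W (a win for the player to move) or L (a loss). A position with no legal move is L; any other position is W exactly when some move reaches an L, and L when every move reaches a W.
n=0: no move → L
n=1: no move → L
n=2: no move → L
n=3: no move → L
n=4: no move → L
n=5: can move to 0, which is L ⇒ W
n=6: can move to 1, which is L ⇒ W
n=7: can move to 2, which is L ⇒ W
n=8: can move to 3, which is L ⇒ W
n=9: can move to 4, which is L ⇒ W
n=10: can move to 2, which is L ⇒ W
n=11: can move to 3, which is L ⇒ W
n=12: can move to 4, which is L ⇒ W
n=13: moves to 8(W), 5(W); every one is W ⇒ L
n=14: moves to 9(W), 6(W); every one is W ⇒ L
n=15: moves to 10(W), 7(W); every one is W ⇒ L
n=16: moves to 11(W), 8(W); every one is W ⇒ L
The losing starting values of n are exactly the entries labelled L in this table (9 of them).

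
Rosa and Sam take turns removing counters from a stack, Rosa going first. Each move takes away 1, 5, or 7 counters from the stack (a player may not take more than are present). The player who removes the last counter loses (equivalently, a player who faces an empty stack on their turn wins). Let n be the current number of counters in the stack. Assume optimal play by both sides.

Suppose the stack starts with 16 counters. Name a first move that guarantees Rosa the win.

Remove 1, leaving 15.

Use the standard recursion: the mover wins at a terminal position; elsewhere, the mover wins exactly when some move hands the opponent an L position.
n=0: no move; the opponent has just taken the last counter and therefore loses → W
n=1: →0(W) only, which is W, so L
n=2: →1(L), so W
n=3: →2(W) only, which is W, so L
n=4: →3(L), so W
n=5: →4(W), 0(W) — all W, so L
n=6: →5(L), so W
n=7: →6(W), 2(W), 0(W) — all W, so L
n=8: →7(L), so W
n=9: →8(W), 4(W), 2(W) — all W, so L
n=10: →9(L), so W
n=11: →10(W), 6(W), 4(W) — all W, so L
n=12: →11(L), so W
n=13: →12(W), 8(W), 6(W) — all W, so L
n=14: →13(L), so W
n=15: →14(W), 10(W), 8(W) — all W, so L
n=16: →15(L), so W
From 16, the L positions reachable in one move are: 15, 11, 9. Any move reaching one of these is winning.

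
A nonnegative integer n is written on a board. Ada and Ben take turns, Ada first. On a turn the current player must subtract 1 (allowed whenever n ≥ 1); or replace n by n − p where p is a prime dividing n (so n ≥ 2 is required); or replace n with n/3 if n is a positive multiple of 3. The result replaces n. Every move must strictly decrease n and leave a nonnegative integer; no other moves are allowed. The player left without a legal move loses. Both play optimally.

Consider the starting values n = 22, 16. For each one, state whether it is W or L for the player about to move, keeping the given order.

Positions with no move are L. A position that does have a move is losing for the player to move precisely when every available move leads to a winning position for the opponent. Fill in the labels:
n=0: no move → L
n=1: can move to 0, which is L ⇒ W
n=2: can move to 0, which is L ⇒ W
n=3: can move to 0, which is L ⇒ W
n=4: moves to 2(W), 3(W); every one is W ⇒ L
n=5: can move to 0, which is L ⇒ W
n=6: can move to 4, which is L ⇒ W
n=7: can move to 0, which is L ⇒ W
n=8: moves to 6(W), 7(W); every one is W ⇒ L
n=9: can move to 8, which is L ⇒ W
n=10: can move to 8, which is L ⇒ W
n=11: can move to 0, which is L ⇒ W
n=12: can move to 4, which is L ⇒ W
n=13: can move to 0, which is L ⇒ W
n=14: moves to 7(W), 12(W), 13(W); every one is W ⇒ L
n=15: can move to 14, which is L ⇒ W
n=16: can move to 14, which is L ⇒ W
n=17: can move to 0, which is L ⇒ W
n=18: moves to 6(W), 15(W), 16(W), 17(W); every one is W ⇒ L
n=19: can move to 0, which is L ⇒ W
n=20: can move to 18, which is L ⇒ W
n=21: can move to 14, which is L ⇒ W
n=22: moves to 11(W), 20(W), 21(W); every one is W ⇒ L

22: L, 16: W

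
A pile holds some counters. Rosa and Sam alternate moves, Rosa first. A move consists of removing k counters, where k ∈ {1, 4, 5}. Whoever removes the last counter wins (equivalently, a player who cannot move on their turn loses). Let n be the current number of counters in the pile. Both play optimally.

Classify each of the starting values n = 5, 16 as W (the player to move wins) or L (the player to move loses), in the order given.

5: W, 16: L

Label each position W (a win for the player to move) or L (a loss). A position with no legal move is L; any other position is W exactly when some move reaches an L, and L when every move reaches a W.
n=0: no move → L
n=1: W (go to 0, an L position)
n=2: L (sole option 1(W) is W)
n=3: W (go to 2, an L position)
n=4: W (go to 0, an L position)
n=5: W (go to 0, an L position)
n=6: W (go to 2, an L position)
n=7: W (go to 2, an L position)
n=8: L (options 7(W), 4(W), 3(W) are all W)
n=9: W (go to 8, an L position)
n=10: L (options 9(W), 6(W), 5(W) are all W)
n=11: W (go to 10, an L position)
n=12: W (go to 8, an L position)
n=13: W (go to 8, an L position)
n=14: W (go to 10, an L position)
n=15: W (go to 10, an L position)
n=16: L (options 15(W), 12(W), 11(W) are all W)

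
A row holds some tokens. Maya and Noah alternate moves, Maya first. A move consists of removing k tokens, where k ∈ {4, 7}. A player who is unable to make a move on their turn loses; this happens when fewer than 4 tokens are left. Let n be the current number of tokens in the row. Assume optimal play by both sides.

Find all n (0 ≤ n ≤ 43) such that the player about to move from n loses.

0, 1, 2, 3, 11, 12, 13, 14, 22, 23, 24, 25, 33, 34, 35, 36

Positions with no move are L. A position that does have a move is losing for the player to move precisely when every available move leads to a winning position for the opponent. Fill in the labels:
n=0: no move → L
n=1: no move → L
n=2: no move → L
n=3: no move → L
n=4: reaches L-position 0 → W
n=5: reaches L-position 1 → W
n=6: reaches L-position 2 → W
n=7: reaches L-position 3 → W
n=8: reaches L-position 1 → W
n=9: reaches L-position 2 → W
n=10: reaches L-position 3 → W
n=11: only reaches 7(W), 4(W), all W → L
n=12: only reaches 8(W), 5(W), all W → L
n=13: only reaches 9(W), 6(W), all W → L
n=14: only reaches 10(W), 7(W), all W → L
n=15: reaches L-position 11 → W
n=16: reaches L-position 12 → W
n=17: reaches L-position 13 → W
n=18: reaches L-position 14 → W
n=19: reaches L-position 12 → W
n=20: reaches L-position 13 → W
n=21: reaches L-position 14 → W
n=22: only reaches 18(W), 15(W), all W → L
n=23: only reaches 19(W), 16(W), all W → L
n=24: only reaches 20(W), 17(W), all W → L
n=25: only reaches 21(W), 18(W), all W → L
n=26: reaches L-position 22 → W
n=27: reaches L-position 23 → W
n=28: reaches L-position 24 → W
n=29: reaches L-position 25 → W
n=30: reaches L-position 23 → W
n=31: reaches L-position 24 → W
n=32: reaches L-position 25 → W
n=33: only reaches 29(W), 26(W), all W → L
n=34: only reaches 30(W), 27(W), all W → L
n=35: only reaches 31(W), 28(W), all W → L
n=36: only reaches 32(W), 29(W), all W → L
n=37: reaches L-position 33 → W
n=38: reaches L-position 34 → W
n=39: reaches L-position 35 → W
n=40: reaches L-position 36 → W
n=41: reaches L-position 34 → W
n=42: reaches L-position 35 → W
n=43: reaches L-position 36 → W
The losing starting values of n are exactly the entries labelled L in this table (16 of them).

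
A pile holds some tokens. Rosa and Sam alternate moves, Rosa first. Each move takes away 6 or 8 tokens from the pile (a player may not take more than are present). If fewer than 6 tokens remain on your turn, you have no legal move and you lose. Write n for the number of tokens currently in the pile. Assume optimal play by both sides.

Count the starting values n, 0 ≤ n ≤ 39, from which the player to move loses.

Classify positions by backward induction: terminal positions (no move available) are L. From any other position, the mover wins iff some move reaches an L.
n=0: no move → L
n=1: no move → L
n=2: no move → L
n=3: no move → L
n=4: no move → L
n=5: no move → L
n=6: reaches L-position 0 → W
n=7: reaches L-position 1 → W
n=8: reaches L-position 2 → W
n=9: reaches L-position 3 → W
n=10: reaches L-position 4 → W
n=11: reaches L-position 5 → W
n=12: reaches L-position 4 → W
n=13: reaches L-position 5 → W
n=14: only reaches 8(W), 6(W), all W → L
n=15: only reaches 9(W), 7(W), all W → L
n=16: only reaches 10(W), 8(W), all W → L
n=17: only reaches 11(W), 9(W), all W → L
n=18: only reaches 12(W), 10(W), all W → L
n=19: only reaches 13(W), 11(W), all W → L
n=20: reaches L-position 14 → W
n=21: reaches L-position 15 → W
n=22: reaches L-position 16 → W
n=23: reaches L-position 17 → W
n=24: reaches L-position 18 → W
n=25: reaches L-position 19 → W
n=26: reaches L-position 18 → W
n=27: reaches L-position 19 → W
n=28: only reaches 22(W), 20(W), all W → L
n=29: only reaches 23(W), 21(W), all W → L
n=30: only reaches 24(W), 22(W), all W → L
n=31: only reaches 25(W), 23(W), all W → L
n=32: only reaches 26(W), 24(W), all W → L
n=33: only reaches 27(W), 25(W), all W → L
n=34: reaches L-position 28 → W
n=35: reaches L-position 29 → W
n=36: reaches L-position 30 → W
n=37: reaches L-position 31 → W
n=38: reaches L-position 32 → W
n=39: reaches L-position 33 → W
L entries with 0 ≤ n ≤ 39: n = 0, 1, 2, 3, 4, 5, 14, 15, 16, 17, 18, 19, 28, 29, 30, 31, 32, 33; that makes 18.

18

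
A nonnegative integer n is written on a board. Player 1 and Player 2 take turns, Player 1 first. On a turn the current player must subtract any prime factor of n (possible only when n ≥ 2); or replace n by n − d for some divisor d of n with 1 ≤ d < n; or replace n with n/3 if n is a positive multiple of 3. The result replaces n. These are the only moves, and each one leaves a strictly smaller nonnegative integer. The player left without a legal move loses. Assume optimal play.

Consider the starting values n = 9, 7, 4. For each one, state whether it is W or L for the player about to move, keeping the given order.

9: L, 7: W, 4: L

Positions with no move are L. A position that does have a move is losing for the player to move precisely when every available move leads to a winning position for the opponent. Fill in the labels:
n=0: no move → L
n=1: no move → L
n=2: →0(L), so W
n=3: →0(L), so W
n=4: →2(W), 3(W) — all W, so L
n=5: →0(L), so W
n=6: →4(L), so W
n=7: →0(L), so W
n=8: →4(L), so W
n=9: →3(W), 6(W), 8(W) — all W, so L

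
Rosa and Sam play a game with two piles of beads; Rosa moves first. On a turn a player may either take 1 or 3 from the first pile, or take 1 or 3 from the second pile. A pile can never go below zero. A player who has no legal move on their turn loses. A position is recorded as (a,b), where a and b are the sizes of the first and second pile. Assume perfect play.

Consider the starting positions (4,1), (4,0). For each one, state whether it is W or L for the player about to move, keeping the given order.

Work bottom-up. With no move the player to move loses. Otherwise the position is W if at least one move leads to an L position for the opponent, and L if every move leads to a W.
No move ever increases a pile, so every position that can arise here has a ≤ 4 and b ≤ 1; it is enough to label the cells with 0 ≤ a ≤ 4 and 0 ≤ b ≤ 1.
Every move lowers a or b (never raises either), so fill the grid row by row in increasing a, and left to right within a row: each cell's successors are then already labelled.
      b=0  b=1
a=0:    L    W
a=1:    W    L
a=2:    L    W
a=3:    W    L
a=4:    L    W
Cells with no legal move (terminal, hence L): (0,0).
The remaining L cells, each justified by listing all of its moves:
(1,1): L (options (0,1)(W), (1,0)(W) are all W)
(2,0): L (sole option (1,0)(W) is W)
(3,1): L (options (2,1)(W), (0,1)(W), (3,0)(W) are all W)
(4,0): L (options (3,0)(W), (1,0)(W) are all W)
Every other cell has at least one move into one of the L cells above, so it is W.
(4,1): the move to (3,1) reaches an L cell, so W
(4,0): one of the L cells justified above, so L

(4,1): W, (4,0): L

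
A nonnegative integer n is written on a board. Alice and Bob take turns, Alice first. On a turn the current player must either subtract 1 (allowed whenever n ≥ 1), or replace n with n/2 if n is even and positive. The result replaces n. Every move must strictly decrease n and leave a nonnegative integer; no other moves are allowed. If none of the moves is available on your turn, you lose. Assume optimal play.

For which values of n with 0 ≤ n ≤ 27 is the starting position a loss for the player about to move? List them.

0, 2, 5, 7, 9, 11, 13, 15, 17, 19, 21, 23, 25, 27

Classify positions by backward induction: terminal positions (no move available) are L. From any other position, the mover wins iff some move reaches an L.
n=0: no move → L
n=1: W (go to 0, an L position)
n=2: L (sole option 1(W) is W)
n=3: W (go to 2, an L position)
n=4: W (go to 2, an L position)
n=5: L (sole option 4(W) is W)
n=6: W (go to 5, an L position)
n=7: L (sole option 6(W) is W)
n=8: W (go to 7, an L position)
n=9: L (sole option 8(W) is W)
n=10: W (go to 5, an L position)
n=11: L (sole option 10(W) is W)
n=12: W (go to 11, an L position)
n=13: L (sole option 12(W) is W)
n=14: W (go to 7, an L position)
n=15: L (sole option 14(W) is W)
n=16: W (go to 15, an L position)
n=17: L (sole option 16(W) is W)
n=18: W (go to 9, an L position)
n=19: L (sole option 18(W) is W)
n=20: W (go to 19, an L position)
n=21: L (sole option 20(W) is W)
n=22: W (go to 11, an L position)
n=23: L (sole option 22(W) is W)
n=24: W (go to 23, an L position)
n=25: L (sole option 24(W) is W)
n=26: W (go to 13, an L position)
n=27: L (sole option 26(W) is W)
The losing starting values of n are exactly the entries labelled L in this table (14 of them).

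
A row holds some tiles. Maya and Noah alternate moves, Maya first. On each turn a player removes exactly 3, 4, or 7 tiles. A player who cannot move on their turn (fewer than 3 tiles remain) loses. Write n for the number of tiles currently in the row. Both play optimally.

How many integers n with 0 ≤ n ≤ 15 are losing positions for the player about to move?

Compute win/loss labels from the base case upward. A position with no move is L. Any other position is W if it can reach an L in one move, else L.
n=0: no move → L
n=1: no move → L
n=2: no move → L
n=3: reaches L-position 0 → W
n=4: reaches L-position 1 → W
n=5: reaches L-position 2 → W
n=6: reaches L-position 2 → W
n=7: reaches L-position 0 → W
n=8: reaches L-position 1 → W
n=9: reaches L-position 2 → W
n=10: only reaches 7(W), 6(W), 3(W), all W → L
n=11: only reaches 8(W), 7(W), 4(W), all W → L
n=12: only reaches 9(W), 8(W), 5(W), all W → L
n=13: reaches L-position 10 → W
n=14: reaches L-position 11 → W
n=15: reaches L-position 12 → W
L entries with 0 ≤ n ≤ 15: n = 0, 1, 2, 10, 11, 12; that makes 6.

6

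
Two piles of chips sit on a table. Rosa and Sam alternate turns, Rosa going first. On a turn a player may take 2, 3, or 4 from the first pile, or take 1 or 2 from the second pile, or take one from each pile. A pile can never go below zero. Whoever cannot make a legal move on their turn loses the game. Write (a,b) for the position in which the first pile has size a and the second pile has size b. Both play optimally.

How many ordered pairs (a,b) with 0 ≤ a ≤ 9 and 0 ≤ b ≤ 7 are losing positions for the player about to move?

25

Classify positions by backward induction: terminal positions (no move available) are L. From any other position, the mover wins iff some move reaches an L.
Every move lowers a or b (never raises either), so fill the grid row by row in increasing a, and left to right within a row: each cell's successors are then already labelled.
      b=0  b=1  b=2  b=3  b=4  b=5  b=6  b=7
a=0:    L    W    W    L    W    W    L    W
a=1:    L    W    W    L    W    W    L    W
a=2:    W    W    L    W    W    L    W    W
a=3:    W    L    W    W    L    W    W    L
a=4:    W    L    W    W    L    W    W    L
a=5:    W    W    W    W    W    W    W    W
a=6:    L    W    W    L    W    W    L    W
a=7:    L    W    W    L    W    W    L    W
a=8:    W    W    L    W    W    L    W    W
a=9:    W    L    W    W    L    W    W    L
Cells with no legal move (terminal, hence L): (0,0), (1,0).
The remaining L cells, each justified by listing all of its moves:
(0,3): only reaches (0,2)(W), (0,1)(W), all W → L
(0,6): only reaches (0,5)(W), (0,4)(W), all W → L
(1,3): only reaches (1,2)(W), (1,1)(W), (0,2)(W), all W → L
(1,6): only reaches (1,5)(W), (1,4)(W), (0,5)(W), all W → L
(2,2): only reaches (0,2)(W), (2,1)(W), (2,0)(W), (1,1)(W), all W → L
(2,5): only reaches (0,5)(W), (2,4)(W), (2,3)(W), (1,4)(W), all W → L
(3,1): only reaches (1,1)(W), (0,1)(W), (3,0)(W), (2,0)(W), all W → L
(3,4): only reaches (1,4)(W), (0,4)(W), (3,3)(W), (3,2)(W), (2,3)(W), all W → L
(3,7): only reaches (1,7)(W), (0,7)(W), (3,6)(W), (3,5)(W), (2,6)(W), all W → L
(4,1): only reaches (2,1)(W), (1,1)(W), (0,1)(W), (4,0)(W), (3,0)(W), all W → L
(4,4): only reaches (2,4)(W), (1,4)(W), (0,4)(W), (4,3)(W), (4,2)(W), (3,3)(W), all W → L
(4,7): only reaches (2,7)(W), (1,7)(W), (0,7)(W), (4,6)(W), (4,5)(W), (3,6)(W), all W → L
(6,0): only reaches (4,0)(W), (3,0)(W), (2,0)(W), all W → L
(6,3): only reaches (4,3)(W), (3,3)(W), (2,3)(W), (6,2)(W), (6,1)(W), (5,2)(W), all W → L
(6,6): only reaches (4,6)(W), (3,6)(W), (2,6)(W), (6,5)(W), (6,4)(W), (5,5)(W), all W → L
(7,0): only reaches (5,0)(W), (4,0)(W), (3,0)(W), all W → L
(7,3): only reaches (5,3)(W), (4,3)(W), (3,3)(W), (7,2)(W), (7,1)(W), (6,2)(W), all W → L
(7,6): only reaches (5,6)(W), (4,6)(W), (3,6)(W), (7,5)(W), (7,4)(W), (6,5)(W), all W → L
(8,2): only reaches (6,2)(W), (5,2)(W), (4,2)(W), (8,1)(W), (8,0)(W), (7,1)(W), all W → L
(8,5): only reaches (6,5)(W), (5,5)(W), (4,5)(W), (8,4)(W), (8,3)(W), (7,4)(W), all W → L
(9,1): only reaches (7,1)(W), (6,1)(W), (5,1)(W), (9,0)(W), (8,0)(W), all W → L
(9,4): only reaches (7,4)(W), (6,4)(W), (5,4)(W), (9,3)(W), (9,2)(W), (8,3)(W), all W → L
(9,7): only reaches (7,7)(W), (6,7)(W), (5,7)(W), (9,6)(W), (9,5)(W), (8,6)(W), all W → L
Every other cell has at least one move into one of the L cells above, so it is W.
L cells per row: a=0: 3, a=1: 3, a=2: 2, a=3: 3, a=4: 3, a=5: 0, a=6: 3, a=7: 3, a=8: 2, a=9: 3; total 25.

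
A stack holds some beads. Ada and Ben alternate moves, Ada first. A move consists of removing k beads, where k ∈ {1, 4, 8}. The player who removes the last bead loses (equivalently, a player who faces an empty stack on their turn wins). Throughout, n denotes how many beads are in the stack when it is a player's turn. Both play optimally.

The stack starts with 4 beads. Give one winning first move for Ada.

Remove 1, leaving 3.

Use the standard recursion: the mover wins at a terminal position; elsewhere, the mover wins exactly when some move hands the opponent an L position.
n=0: no move; the opponent has just taken the last bead and therefore loses → W
n=1: only reaches 0(W), which is W → L
n=2: reaches L-position 1 → W
n=3: only reaches 2(W), which is W → L
n=4: reaches L-position 3 → W
From 4, the L positions reachable in one move are: 3.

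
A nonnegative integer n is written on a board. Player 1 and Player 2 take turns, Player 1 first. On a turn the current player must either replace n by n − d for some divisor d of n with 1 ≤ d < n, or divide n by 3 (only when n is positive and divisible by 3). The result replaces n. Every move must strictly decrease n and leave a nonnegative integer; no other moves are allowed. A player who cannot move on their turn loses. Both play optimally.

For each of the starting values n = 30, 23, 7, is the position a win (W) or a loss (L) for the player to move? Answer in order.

Label each position W (a win for the player to move) or L (a loss). A position with no legal move is L; any other position is W exactly when some move reaches an L, and L when every move reaches a W.
n=0: no move → L
n=1: no move → L
n=2: reaches L-position 1 → W
n=3: reaches L-position 1 → W
n=4: only reaches 2(W), 3(W), all W → L
n=5: reaches L-position 4 → W
n=6: reaches L-position 4 → W
n=7: only reaches 6(W), which is W → L
n=8: reaches L-position 4 → W
n=9: only reaches 3(W), 6(W), 8(W), all W → L
n=10: reaches L-position 9 → W
n=11: only reaches 10(W), which is W → L
n=12: reaches L-position 4 → W
n=13: only reaches 12(W), which is W → L
n=14: reaches L-position 7 → W
n=15: only reaches 5(W), 10(W), 12(W), 14(W), all W → L
n=16: reaches L-position 15 → W
n=17: only reaches 16(W), which is W → L
n=18: reaches L-position 9 → W
n=19: only reaches 18(W), which is W → L
n=20: reaches L-position 15 → W
n=21: reaches L-position 7 → W
n=22: reaches L-position 11 → W
n=23: only reaches 22(W), which is W → L
n=24: reaches L-position 23 → W
n=25: only reaches 20(W), 24(W), all W → L
n=26: reaches L-position 13 → W
n=27: reaches L-position 9 → W
n=28: only reaches 14(W), 21(W), 24(W), 26(W), 27(W), all W → L
n=29: reaches L-position 28 → W
n=30: reaches L-position 15 → W

30: W, 23: L, 7: L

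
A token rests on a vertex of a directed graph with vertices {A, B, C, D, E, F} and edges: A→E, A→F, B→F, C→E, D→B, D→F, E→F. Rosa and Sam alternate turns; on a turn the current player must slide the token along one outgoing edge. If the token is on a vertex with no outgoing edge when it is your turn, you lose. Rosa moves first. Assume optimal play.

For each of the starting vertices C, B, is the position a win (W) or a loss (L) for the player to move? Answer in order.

C: L, B: W

Label each position W (a win for the player to move) or L (a loss). A position with no legal move is L; any other position is W exactly when some move reaches an L, and L when every move reaches a W.
Every edge goes from a vertex to one that appears earlier in the order F, E, A, B, C, D, so processing vertices in that order labels each vertex after all of its successors.
F: no outgoing edge → L
E: W (go to F, an L position)
A: W (go to F, an L position)
B: W (go to F, an L position)
C: L (sole option E(W) is W)
D: W (go to F, an L position)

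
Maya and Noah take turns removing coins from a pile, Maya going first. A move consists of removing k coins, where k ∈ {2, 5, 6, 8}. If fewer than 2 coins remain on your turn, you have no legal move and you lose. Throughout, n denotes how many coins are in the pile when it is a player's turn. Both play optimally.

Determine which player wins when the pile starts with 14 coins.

Noah wins.

Build the W/L table. Terminal = L. A non-terminal position is W if it has a move to some L; otherwise it is L.
n=0: no move → L
n=1: no move → L
n=2: W (go to 0, an L position)
n=3: W (go to 1, an L position)
n=4: L (sole option 2(W) is W)
n=5: W (go to 0, an L position)
n=6: W (go to 4, an L position)
n=7: W (go to 1, an L position)
n=8: W (go to 0, an L position)
n=9: W (go to 4, an L position)
n=10: W (go to 4, an L position)
n=11: L (options 9(W), 6(W), 5(W), 3(W) are all W)
n=12: W (go to 4, an L position)
n=13: W (go to 11, an L position)
n=14: L (options 12(W), 9(W), 8(W), 6(W) are all W)
The starting position 14 is L: whatever Maya does, the opponent receives a W position.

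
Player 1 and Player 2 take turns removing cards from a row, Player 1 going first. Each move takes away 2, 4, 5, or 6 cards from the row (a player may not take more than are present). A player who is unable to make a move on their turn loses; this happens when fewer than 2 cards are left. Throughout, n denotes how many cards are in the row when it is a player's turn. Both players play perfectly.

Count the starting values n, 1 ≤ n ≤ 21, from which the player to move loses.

5

Use the standard recursion: the mover loses at a terminal position; elsewhere, the mover wins exactly when some move hands the opponent an L position.
n=0: no move → L
n=1: no move → L
n=2: →0(L), so W
n=3: →1(L), so W
n=4: →0(L), so W
n=5: →1(L), so W
n=6: →1(L), so W
n=7: →1(L), so W
n=8: →6(W), 4(W), 3(W), 2(W) — all W, so L
n=9: →7(W), 5(W), 4(W), 3(W) — all W, so L
n=10: →8(L), so W
n=11: →9(L), so W
n=12: →8(L), so W
n=13: →9(L), so W
n=14: →9(L), so W
n=15: →9(L), so W
n=16: →14(W), 12(W), 11(W), 10(W) — all W, so L
n=17: →15(W), 13(W), 12(W), 11(W) — all W, so L
n=18: →16(L), so W
n=19: →17(L), so W
n=20: →16(L), so W
n=21: →17(L), so W
L entries with 1 ≤ n ≤ 21 (n=0 is outside the asked range and is not counted): n = 1, 8, 9, 16, 17; that makes 5.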